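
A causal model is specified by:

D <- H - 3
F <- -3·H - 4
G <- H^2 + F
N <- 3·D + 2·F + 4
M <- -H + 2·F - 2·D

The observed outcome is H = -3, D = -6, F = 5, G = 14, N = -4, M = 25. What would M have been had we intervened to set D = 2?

9

Under do(D=2), the mechanism D <- H - 3 is discarded; D is fixed at 2.
F = -3·H - 4  [with H=-3]  = 5
M = -H + 2·F - 2·D  [with H=-3, F=5, D=2]  = 9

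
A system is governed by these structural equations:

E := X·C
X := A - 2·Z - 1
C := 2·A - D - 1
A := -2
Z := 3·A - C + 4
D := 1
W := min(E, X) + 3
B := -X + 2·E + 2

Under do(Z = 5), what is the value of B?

The intervention breaks the incoming arrows to Z: Z := 3·A - C + 4 no longer applies, and Z = 5.
C = 2·A - D - 1  [with A=-2, D=1]  = -6
X = A - 2·Z - 1  [with A=-2, Z=5]  = -13
E = X·C  [with X=-13, C=-6]  = 78
B = -X + 2·E + 2  [with X=-13, E=78]  = 171

171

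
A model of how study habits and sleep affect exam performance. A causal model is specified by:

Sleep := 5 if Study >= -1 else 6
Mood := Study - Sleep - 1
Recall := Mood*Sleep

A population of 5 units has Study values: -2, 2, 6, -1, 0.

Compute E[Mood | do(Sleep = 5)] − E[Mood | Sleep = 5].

-0.75

Under do(Sleep=5), Sleep's equation is replaced by Sleep=5 for every unit. Per-unit Mood: -8, -4, 0, -7, -6. Mean = -5.
Conditioning on Sleep=5 selects the 4 unit(s) with Study ∈ {2, 6, -1, 0}. Their Mood values: -4, 0, -7, -6. Mean = -4.25.
Difference = -5 − (-4.25) = -0.75.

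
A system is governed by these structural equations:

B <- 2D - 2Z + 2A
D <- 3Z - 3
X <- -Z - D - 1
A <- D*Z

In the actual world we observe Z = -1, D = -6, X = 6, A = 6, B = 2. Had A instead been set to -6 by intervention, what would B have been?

Intervening sets A = -6 and removes its equation (A <- D*Z).
D = 3Z - 3  [with Z=-1]  = -6
B = 2D - 2Z + 2A  [with D=-6, Z=-1, A=-6]  = -22

-22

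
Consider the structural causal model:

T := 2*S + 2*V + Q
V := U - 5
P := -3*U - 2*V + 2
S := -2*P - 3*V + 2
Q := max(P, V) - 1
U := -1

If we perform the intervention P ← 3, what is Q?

2

The intervention breaks the incoming arrows to P: P := -3*U - 2*V + 2 no longer applies, and P = 3.
V = U - 5  [with U=-1]  = -6
Q = max(P, V) - 1  [with P=3, V=-6]  = 2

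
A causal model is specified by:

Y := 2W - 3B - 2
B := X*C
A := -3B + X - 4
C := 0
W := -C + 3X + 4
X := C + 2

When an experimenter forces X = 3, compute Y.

do(X=3) replaces the equation X := C + 2 with the constant X = 3.
B = X*C  [with X=3, C=0]  = 0
W = -C + 3X + 4  [with C=0, X=3]  = 13
Y = 2W - 3B - 2  [with W=13, B=0]  = 24

24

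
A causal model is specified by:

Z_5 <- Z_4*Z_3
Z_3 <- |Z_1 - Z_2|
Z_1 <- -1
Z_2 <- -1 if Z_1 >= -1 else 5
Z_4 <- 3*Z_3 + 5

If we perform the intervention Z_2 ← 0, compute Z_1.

-1

Under do(Z_2=0), the mechanism Z_2 <- -1 if Z_1 >= -1 else 5 is discarded; Z_2 is fixed at 0.
Z_1 is not downstream of the intervention, so its value is determined by the original equations.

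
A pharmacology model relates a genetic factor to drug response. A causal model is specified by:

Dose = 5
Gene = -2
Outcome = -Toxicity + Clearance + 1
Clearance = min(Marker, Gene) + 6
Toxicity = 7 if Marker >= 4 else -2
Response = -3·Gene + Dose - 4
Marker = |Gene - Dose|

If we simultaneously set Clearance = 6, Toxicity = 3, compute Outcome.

Setting Clearance = 6, Toxicity = 3 by intervention discards those variables' equations.
Outcome = -Toxicity + Clearance + 1  [with Toxicity=3, Clearance=6]  = 4

4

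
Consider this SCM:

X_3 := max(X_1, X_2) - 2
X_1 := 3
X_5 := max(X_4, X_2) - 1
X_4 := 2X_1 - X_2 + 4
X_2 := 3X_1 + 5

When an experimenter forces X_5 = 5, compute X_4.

The intervention breaks the incoming arrows to X_5: X_5 := max(X_4, X_2) - 1 no longer applies, and X_5 = 5.
Since X_4 is not a descendant of the intervened variable, it is unaffected.
X_2 = 3X_1 + 5  [with X_1=3]  = 14
X_4 = 2X_1 - X_2 + 4  [with X_1=3, X_2=14]  = -4

-4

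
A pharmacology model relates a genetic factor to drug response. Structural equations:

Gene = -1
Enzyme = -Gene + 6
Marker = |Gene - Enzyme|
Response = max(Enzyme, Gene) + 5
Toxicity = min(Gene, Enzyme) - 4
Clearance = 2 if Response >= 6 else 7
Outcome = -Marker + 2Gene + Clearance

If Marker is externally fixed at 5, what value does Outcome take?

The intervention breaks the incoming arrows to Marker: Marker = |Gene - Enzyme| no longer applies, and Marker = 5.
Enzyme = -Gene + 6  [with Gene=-1]  = 7
Response = max(Enzyme, Gene) + 5  [with Enzyme=7, Gene=-1]  = 12
Clearance = 2 if Response >= 6 else 7  [with Response=12]  = 2
Outcome = -Marker + 2Gene + Clearance  [with Marker=5, Gene=-1, Clearance=2]  = -5

-5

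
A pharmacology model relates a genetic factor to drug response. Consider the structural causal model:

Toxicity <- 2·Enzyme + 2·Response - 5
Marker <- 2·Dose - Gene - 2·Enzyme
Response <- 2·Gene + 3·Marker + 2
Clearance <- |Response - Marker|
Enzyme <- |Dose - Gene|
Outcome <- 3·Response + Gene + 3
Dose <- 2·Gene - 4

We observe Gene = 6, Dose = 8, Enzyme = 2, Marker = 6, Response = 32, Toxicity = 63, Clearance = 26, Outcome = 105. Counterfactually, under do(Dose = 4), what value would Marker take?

-2

Under do(Dose=4), the mechanism Dose <- 2·Gene - 4 is discarded; Dose is fixed at 4.
Enzyme = |Dose - Gene|  [with Dose=4, Gene=6]  = 2
Marker = 2·Dose - Gene - 2·Enzyme  [with Dose=4, Gene=6, Enzyme=2]  = -2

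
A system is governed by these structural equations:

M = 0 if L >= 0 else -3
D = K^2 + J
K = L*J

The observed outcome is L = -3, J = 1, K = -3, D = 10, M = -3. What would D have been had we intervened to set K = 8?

The intervention breaks the incoming arrows to K: K = L*J no longer applies, and K = 8.
D = K^2 + J  [with K=8, J=1]  = 65

65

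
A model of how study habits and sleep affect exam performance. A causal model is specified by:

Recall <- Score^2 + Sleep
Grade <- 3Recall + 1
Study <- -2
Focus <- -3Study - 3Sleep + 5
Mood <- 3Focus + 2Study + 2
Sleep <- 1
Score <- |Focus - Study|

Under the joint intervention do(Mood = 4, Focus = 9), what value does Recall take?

122

The joint intervention fixes Mood = 4, Focus = 9, removing each variable's own equation.
Score = |Focus - Study|  [with Focus=9, Study=-2]  = 11
Recall = Score^2 + Sleep  [with Score=11, Sleep=1]  = 122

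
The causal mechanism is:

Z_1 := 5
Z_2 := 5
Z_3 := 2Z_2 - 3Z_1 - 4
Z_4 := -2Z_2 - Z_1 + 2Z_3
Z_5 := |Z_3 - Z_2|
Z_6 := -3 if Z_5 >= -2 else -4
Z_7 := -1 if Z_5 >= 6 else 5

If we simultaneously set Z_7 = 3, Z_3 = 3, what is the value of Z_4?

The joint intervention fixes Z_7 = 3, Z_3 = 3, removing each variable's own equation.
Z_4 = -2Z_2 - Z_1 + 2Z_3  [with Z_2=5, Z_1=5, Z_3=3]  = -9

-9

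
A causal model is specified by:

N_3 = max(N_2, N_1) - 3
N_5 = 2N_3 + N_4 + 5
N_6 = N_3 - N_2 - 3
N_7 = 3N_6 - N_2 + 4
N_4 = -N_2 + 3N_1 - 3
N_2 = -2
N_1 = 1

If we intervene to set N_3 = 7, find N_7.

24

The intervention breaks the incoming arrows to N_3: N_3 = max(N_2, N_1) - 3 no longer applies, and N_3 = 7.
N_6 = N_3 - N_2 - 3  [with N_3=7, N_2=-2]  = 6
N_7 = 3N_6 - N_2 + 4  [with N_6=6, N_2=-2]  = 24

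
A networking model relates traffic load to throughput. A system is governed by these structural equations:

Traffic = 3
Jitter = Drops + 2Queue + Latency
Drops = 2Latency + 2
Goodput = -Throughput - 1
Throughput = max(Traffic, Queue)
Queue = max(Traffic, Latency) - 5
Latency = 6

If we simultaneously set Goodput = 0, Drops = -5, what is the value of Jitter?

Under do(Goodput = 0, Drops = -5), each intervened variable's structural equation is replaced by its fixed value.
Queue = max(Traffic, Latency) - 5  [with Traffic=3, Latency=6]  = 1
Jitter = Drops + 2Queue + Latency  [with Drops=-5, Queue=1, Latency=6]  = 3

3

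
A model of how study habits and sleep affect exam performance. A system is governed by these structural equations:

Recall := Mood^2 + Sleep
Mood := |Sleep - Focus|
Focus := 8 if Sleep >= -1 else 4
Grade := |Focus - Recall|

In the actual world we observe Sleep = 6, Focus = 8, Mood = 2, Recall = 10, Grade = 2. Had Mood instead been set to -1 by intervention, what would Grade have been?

1

do(Mood=-1) replaces the equation Mood := |Sleep - Focus| with the constant Mood = -1.
Focus = 8 if Sleep >= -1 else 4  [with Sleep=6]  = 8
Recall = Mood^2 + Sleep  [with Mood=-1, Sleep=6]  = 7
Grade = |Focus - Recall|  [with Focus=8, Recall=7]  = 1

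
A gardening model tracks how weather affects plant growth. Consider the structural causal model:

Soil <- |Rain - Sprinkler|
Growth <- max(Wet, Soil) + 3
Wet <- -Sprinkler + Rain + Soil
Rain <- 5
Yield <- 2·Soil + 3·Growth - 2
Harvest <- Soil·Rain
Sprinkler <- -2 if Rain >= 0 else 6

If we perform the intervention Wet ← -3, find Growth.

10

Intervening sets Wet = -3 and removes its equation (Wet <- -Sprinkler + Rain + Soil).
Sprinkler = -2 if Rain >= 0 else 6  [with Rain=5]  = -2
Soil = |Rain - Sprinkler|  [with Rain=5, Sprinkler=-2]  = 7
Growth = max(Wet, Soil) + 3  [with Wet=-3, Soil=7]  = 10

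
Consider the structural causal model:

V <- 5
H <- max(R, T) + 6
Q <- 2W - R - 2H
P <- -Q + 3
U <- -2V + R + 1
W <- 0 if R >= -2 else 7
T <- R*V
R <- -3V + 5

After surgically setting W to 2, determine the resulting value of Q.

Under do(W=2), the mechanism W <- 0 if R >= -2 else 7 is discarded; W is fixed at 2.
R = -3V + 5  [with V=5]  = -10
T = R*V  [with R=-10, V=5]  = -50
H = max(R, T) + 6  [with R=-10, T=-50]  = -4
Q = 2W - R - 2H  [with W=2, R=-10, H=-4]  = 22

22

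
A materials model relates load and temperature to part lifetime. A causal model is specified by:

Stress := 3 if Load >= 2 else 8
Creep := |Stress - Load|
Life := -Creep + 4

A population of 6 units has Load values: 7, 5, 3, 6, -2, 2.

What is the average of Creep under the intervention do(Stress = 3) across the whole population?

do(Stress=3) breaks Stress's dependence on Load. With Stress=3 fixed, Creep across the units is 4, 2, 0, 3, 5, 1, mean 2.5.

2.5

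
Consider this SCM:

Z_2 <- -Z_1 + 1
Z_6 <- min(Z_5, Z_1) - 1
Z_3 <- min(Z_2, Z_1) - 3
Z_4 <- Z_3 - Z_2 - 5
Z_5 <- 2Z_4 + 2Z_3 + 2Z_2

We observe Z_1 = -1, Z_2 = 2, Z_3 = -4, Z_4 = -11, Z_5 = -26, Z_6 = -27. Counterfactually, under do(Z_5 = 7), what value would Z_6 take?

The intervention breaks the incoming arrows to Z_5: Z_5 <- 2Z_4 + 2Z_3 + 2Z_2 no longer applies, and Z_5 = 7.
Z_6 = min(Z_5, Z_1) - 1  [with Z_5=7, Z_1=-1]  = -2

-2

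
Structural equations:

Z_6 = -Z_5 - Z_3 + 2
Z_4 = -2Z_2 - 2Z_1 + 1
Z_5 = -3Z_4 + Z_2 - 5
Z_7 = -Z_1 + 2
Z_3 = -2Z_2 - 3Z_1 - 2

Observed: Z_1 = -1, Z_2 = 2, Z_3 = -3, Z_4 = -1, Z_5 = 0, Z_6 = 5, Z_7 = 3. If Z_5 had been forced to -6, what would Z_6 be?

The intervention breaks the incoming arrows to Z_5: Z_5 = -3Z_4 + Z_2 - 5 no longer applies, and Z_5 = -6.
Z_3 = -2Z_2 - 3Z_1 - 2  [with Z_2=2, Z_1=-1]  = -3
Z_6 = -Z_5 - Z_3 + 2  [with Z_5=-6, Z_3=-3]  = 11

11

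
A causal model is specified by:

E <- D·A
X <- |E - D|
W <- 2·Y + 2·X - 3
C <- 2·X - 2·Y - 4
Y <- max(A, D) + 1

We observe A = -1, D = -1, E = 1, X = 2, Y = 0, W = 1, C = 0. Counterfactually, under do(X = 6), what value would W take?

9

Under do(X=6), the mechanism X <- |E - D| is discarded; X is fixed at 6.
Y = max(A, D) + 1  [with A=-1, D=-1]  = 0
W = 2·Y + 2·X - 3  [with Y=0, X=6]  = 9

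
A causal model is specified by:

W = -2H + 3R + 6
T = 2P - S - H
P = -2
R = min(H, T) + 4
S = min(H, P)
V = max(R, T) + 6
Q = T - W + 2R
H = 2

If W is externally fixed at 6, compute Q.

Intervening sets W = 6 and removes its equation (W = -2H + 3R + 6).
S = min(H, P)  [with H=2, P=-2]  = -2
T = 2P - S - H  [with P=-2, S=-2, H=2]  = -4
R = min(H, T) + 4  [with H=2, T=-4]  = 0
Q = T - W + 2R  [with T=-4, W=6, R=0]  = -10

-10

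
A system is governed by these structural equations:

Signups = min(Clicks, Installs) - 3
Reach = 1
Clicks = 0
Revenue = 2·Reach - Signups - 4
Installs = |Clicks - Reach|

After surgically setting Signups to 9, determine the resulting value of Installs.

1

Under do(Signups=9), the mechanism Signups = min(Clicks, Installs) - 3 is discarded; Signups is fixed at 9.
Since Installs is not a descendant of the intervened variable, it is unaffected.
Installs = |Clicks - Reach|  [with Clicks=0, Reach=1]  = 1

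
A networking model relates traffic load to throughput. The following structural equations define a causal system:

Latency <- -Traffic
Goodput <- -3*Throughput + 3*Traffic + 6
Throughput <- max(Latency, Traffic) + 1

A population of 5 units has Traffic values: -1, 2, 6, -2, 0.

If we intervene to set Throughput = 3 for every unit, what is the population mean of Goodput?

0

do(Throughput=3) breaks Throughput's dependence on Traffic. With Throughput=3 fixed, Goodput across the units is -6, 3, 15, -9, -3, mean 0.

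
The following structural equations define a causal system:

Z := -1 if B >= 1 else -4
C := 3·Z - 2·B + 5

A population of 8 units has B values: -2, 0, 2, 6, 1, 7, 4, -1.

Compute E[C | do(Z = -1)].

-2.25

The intervention sets Z=-1 in all 8 units regardless of B. Recomputing C per unit gives 6, 2, -2, -10, 0, -12, -6, 4; average -2.25.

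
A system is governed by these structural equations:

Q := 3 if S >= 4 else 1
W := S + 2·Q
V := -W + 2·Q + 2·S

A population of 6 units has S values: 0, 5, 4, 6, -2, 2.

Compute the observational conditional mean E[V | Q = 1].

0

Conditioning on Q=1 selects the 3 unit(s) with S ∈ {0, -2, 2}. Their V values: 0, -2, 2. Mean = 0.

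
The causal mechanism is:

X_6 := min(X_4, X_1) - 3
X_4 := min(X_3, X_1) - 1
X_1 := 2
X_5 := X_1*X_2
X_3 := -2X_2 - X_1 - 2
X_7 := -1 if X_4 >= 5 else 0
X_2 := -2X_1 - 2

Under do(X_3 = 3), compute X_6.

-2

The intervention breaks the incoming arrows to X_3: X_3 := -2X_2 - X_1 - 2 no longer applies, and X_3 = 3.
X_4 = min(X_3, X_1) - 1  [with X_3=3, X_1=2]  = 1
X_6 = min(X_4, X_1) - 3  [with X_4=1, X_1=2]  = -2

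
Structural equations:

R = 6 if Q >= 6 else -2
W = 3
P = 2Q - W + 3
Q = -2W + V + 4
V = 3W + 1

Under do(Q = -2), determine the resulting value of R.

do(Q=-2) replaces the equation Q = -2W + V + 4 with the constant Q = -2.
R = 6 if Q >= 6 else -2  [with Q=-2]  = -2

-2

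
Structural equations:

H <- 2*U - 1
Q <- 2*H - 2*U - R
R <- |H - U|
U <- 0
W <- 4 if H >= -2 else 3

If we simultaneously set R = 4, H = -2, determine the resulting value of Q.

-8

The joint intervention fixes R = 4, H = -2, removing each variable's own equation.
Q = 2*H - 2*U - R  [with H=-2, U=0, R=4]  = -8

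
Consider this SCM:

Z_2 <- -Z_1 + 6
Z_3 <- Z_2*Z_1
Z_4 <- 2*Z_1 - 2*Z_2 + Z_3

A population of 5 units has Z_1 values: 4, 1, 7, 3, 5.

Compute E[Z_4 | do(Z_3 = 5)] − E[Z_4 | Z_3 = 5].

4

do(Z_3=5) breaks Z_3's dependence on Z_1. With Z_3=5 fixed, Z_4 across the units is 9, -3, 21, 5, 13, mean 9.
E[Z_4|Z_3=5] averages over only the 2 units with Z_3=5 (Z_1 = 1, 5): Z_4 = -3, 13, mean 5.
Difference = 9 − 5 = 4.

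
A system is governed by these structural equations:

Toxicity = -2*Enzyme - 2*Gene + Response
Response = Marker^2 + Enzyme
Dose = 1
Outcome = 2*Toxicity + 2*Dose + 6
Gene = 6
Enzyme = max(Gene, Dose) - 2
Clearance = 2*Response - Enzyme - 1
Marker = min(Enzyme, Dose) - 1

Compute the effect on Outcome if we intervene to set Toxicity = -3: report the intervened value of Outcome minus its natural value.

Intervening sets Toxicity = -3 and removes its equation (Toxicity = -2*Enzyme - 2*Gene + Response).
Outcome = 2*Toxicity + 2*Dose + 6  [with Toxicity=-3, Dose=1]  = 2
Without intervention: Enzyme = max(Gene, Dose) - 2  [with Gene=6, Dose=1]  = 4; Marker = min(Enzyme, Dose) - 1  [with Enzyme=4, Dose=1]  = 0; Response = Marker^2 + Enzyme  [with Marker=0, Enzyme=4]  = 4; Toxicity = -2*Enzyme - 2*Gene + Response  [with Enzyme=4, Gene=6, Response=4]  = -16; Outcome = 2*Toxicity + 2*Dose + 6  [with Toxicity=-16, Dose=1]  = -24.
Change = 2 − (-24) = 26.

26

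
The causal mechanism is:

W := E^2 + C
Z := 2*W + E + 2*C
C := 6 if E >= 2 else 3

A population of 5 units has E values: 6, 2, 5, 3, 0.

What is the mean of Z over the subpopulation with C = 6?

Conditioning on C=6 selects the 4 unit(s) with E ∈ {6, 2, 5, 3}. Their Z values: 102, 34, 79, 45. Mean = 65.

65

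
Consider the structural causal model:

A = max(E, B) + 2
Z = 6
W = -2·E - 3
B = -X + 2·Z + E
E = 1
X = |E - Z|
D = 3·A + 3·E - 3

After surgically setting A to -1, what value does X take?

do(A=-1) replaces the equation A = max(E, B) + 2 with the constant A = -1.
No directed path runs from A to X, so X keeps its natural value.
X = |E - Z|  [with E=1, Z=6]  = 5

5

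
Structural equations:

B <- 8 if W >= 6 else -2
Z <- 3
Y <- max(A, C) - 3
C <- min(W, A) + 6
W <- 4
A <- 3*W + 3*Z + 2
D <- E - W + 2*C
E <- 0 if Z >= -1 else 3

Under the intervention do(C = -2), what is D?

The intervention breaks the incoming arrows to C: C <- min(W, A) + 6 no longer applies, and C = -2.
E = 0 if Z >= -1 else 3  [with Z=3]  = 0
D = E - W + 2*C  [with E=0, W=4, C=-2]  = -8

-8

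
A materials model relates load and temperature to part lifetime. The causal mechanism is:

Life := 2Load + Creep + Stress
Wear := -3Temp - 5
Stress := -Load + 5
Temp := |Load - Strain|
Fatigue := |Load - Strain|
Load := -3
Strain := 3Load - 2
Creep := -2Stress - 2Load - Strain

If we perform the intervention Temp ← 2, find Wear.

Under do(Temp=2), the mechanism Temp := |Load - Strain| is discarded; Temp is fixed at 2.
Wear = -3Temp - 5  [with Temp=2]  = -11

-11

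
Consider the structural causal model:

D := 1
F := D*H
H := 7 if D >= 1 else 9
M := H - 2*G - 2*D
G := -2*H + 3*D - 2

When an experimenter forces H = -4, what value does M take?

-24

Under do(H=-4), the mechanism H := 7 if D >= 1 else 9 is discarded; H is fixed at -4.
G = -2*H + 3*D - 2  [with H=-4, D=1]  = 9
M = H - 2*G - 2*D  [with H=-4, G=9, D=1]  = -24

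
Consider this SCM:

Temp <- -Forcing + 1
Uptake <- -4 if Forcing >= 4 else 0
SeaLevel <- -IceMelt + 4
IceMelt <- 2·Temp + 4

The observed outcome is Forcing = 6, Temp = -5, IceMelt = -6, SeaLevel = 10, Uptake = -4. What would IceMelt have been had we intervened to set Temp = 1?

The intervention breaks the incoming arrows to Temp: Temp <- -Forcing + 1 no longer applies, and Temp = 1.
IceMelt = 2·Temp + 4  [with Temp=1]  = 6

6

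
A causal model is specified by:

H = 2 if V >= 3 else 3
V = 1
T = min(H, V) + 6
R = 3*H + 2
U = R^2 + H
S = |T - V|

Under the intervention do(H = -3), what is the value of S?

2

Under do(H=-3), the mechanism H = 2 if V >= 3 else 3 is discarded; H is fixed at -3.
T = min(H, V) + 6  [with H=-3, V=1]  = 3
S = |T - V|  [with T=3, V=1]  = 2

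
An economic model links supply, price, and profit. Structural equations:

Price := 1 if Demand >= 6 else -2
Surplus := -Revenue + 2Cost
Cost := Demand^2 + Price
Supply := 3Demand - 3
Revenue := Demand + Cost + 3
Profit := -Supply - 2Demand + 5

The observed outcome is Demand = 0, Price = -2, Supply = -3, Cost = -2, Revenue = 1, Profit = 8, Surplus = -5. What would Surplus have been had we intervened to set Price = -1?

-4

Under do(Price=-1), the mechanism Price := 1 if Demand >= 6 else -2 is discarded; Price is fixed at -1.
Cost = Demand^2 + Price  [with Demand=0, Price=-1]  = -1
Revenue = Demand + Cost + 3  [with Demand=0, Cost=-1]  = 2
Surplus = -Revenue + 2Cost  [with Revenue=2, Cost=-1]  = -4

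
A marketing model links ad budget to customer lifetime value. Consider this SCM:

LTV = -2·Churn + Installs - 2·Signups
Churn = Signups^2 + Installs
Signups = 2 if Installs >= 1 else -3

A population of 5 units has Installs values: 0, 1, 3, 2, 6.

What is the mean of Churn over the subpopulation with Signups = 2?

Conditioning on Signups=2 selects the 4 unit(s) with Installs ∈ {1, 3, 2, 6}. Their Churn values: 5, 7, 6, 10. Mean = 7.

7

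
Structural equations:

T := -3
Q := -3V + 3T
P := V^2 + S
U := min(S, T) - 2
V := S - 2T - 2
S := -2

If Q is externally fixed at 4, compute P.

do(Q=4) replaces the equation Q := -3V + 3T with the constant Q = 4.
Since P is not a descendant of the intervened variable, it is unaffected.
V = S - 2T - 2  [with S=-2, T=-3]  = 2
P = V^2 + S  [with V=2, S=-2]  = 2

2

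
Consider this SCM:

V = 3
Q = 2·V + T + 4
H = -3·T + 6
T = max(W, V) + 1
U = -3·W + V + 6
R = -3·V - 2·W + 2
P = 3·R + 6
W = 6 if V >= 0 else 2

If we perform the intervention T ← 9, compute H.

The intervention breaks the incoming arrows to T: T = max(W, V) + 1 no longer applies, and T = 9.
H = -3·T + 6  [with T=9]  = -21

-21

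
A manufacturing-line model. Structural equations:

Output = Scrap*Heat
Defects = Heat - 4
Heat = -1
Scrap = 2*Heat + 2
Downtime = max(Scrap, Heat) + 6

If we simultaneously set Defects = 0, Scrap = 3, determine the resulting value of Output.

-3

Setting Defects = 0, Scrap = 3 by intervention discards those variables' equations.
Output = Scrap*Heat  [with Scrap=3, Heat=-1]  = -3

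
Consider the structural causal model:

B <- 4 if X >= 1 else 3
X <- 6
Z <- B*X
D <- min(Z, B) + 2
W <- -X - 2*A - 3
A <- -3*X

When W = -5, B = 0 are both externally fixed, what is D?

2

Setting W = -5, B = 0 by intervention discards those variables' equations.
Z = B*X  [with B=0, X=6]  = 0
D = min(Z, B) + 2  [with Z=0, B=0]  = 2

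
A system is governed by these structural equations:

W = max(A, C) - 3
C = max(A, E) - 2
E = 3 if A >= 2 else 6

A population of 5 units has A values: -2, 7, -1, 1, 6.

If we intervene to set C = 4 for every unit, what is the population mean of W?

Every unit gets C=4 under the intervention. W values become 1, 4, 1, 1, 3; E[W|do(C=4)] = 2.

2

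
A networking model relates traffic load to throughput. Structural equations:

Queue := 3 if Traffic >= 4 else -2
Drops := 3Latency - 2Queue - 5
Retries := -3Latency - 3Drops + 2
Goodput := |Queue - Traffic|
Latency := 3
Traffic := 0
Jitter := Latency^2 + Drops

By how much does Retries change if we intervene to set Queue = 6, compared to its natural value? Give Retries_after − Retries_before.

do(Queue=6) replaces the equation Queue := 3 if Traffic >= 4 else -2 with the constant Queue = 6.
Drops = 3Latency - 2Queue - 5  [with Latency=3, Queue=6]  = -8
Retries = -3Latency - 3Drops + 2  [with Latency=3, Drops=-8]  = 17
Without intervention: Queue = 3 if Traffic >= 4 else -2  [with Traffic=0]  = -2; Drops = 3Latency - 2Queue - 5  [with Latency=3, Queue=-2]  = 8; Retries = -3Latency - 3Drops + 2  [with Latency=3, Drops=8]  = -31.
Change = 17 − (-31) = 48.

48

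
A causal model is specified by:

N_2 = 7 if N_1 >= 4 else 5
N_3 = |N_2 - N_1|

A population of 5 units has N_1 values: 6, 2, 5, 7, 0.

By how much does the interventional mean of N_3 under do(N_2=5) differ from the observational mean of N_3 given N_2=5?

do(N_2=5) breaks N_2's dependence on N_1. With N_2=5 fixed, N_3 across the units is 1, 3, 0, 2, 5, mean 2.2.
E[N_3|N_2=5] averages over only the 2 units with N_2=5 (N_1 = 2, 0): N_3 = 3, 5, mean 4.
Difference = 2.2 − 4 = -1.8.

-1.8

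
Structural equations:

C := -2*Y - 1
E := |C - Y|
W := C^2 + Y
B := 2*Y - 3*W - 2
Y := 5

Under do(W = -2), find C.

-11

Under do(W=-2), the mechanism W := C^2 + Y is discarded; W is fixed at -2.
Since C is not a descendant of the intervened variable, it is unaffected.
C = -2*Y - 1  [with Y=5]  = -11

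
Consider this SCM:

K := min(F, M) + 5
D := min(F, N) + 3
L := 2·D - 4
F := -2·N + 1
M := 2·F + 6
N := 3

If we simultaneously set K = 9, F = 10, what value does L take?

The joint intervention fixes K = 9, F = 10, removing each variable's own equation.
D = min(F, N) + 3  [with F=10, N=3]  = 6
L = 2·D - 4  [with D=6]  = 8

8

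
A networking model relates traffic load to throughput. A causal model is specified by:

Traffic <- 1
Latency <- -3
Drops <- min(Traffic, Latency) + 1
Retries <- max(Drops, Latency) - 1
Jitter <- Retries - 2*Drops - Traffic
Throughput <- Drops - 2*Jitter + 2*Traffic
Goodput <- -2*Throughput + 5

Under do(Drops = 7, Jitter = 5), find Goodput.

Under do(Drops = 7, Jitter = 5), each intervened variable's structural equation is replaced by its fixed value.
Throughput = Drops - 2*Jitter + 2*Traffic  [with Drops=7, Jitter=5, Traffic=1]  = -1
Goodput = -2*Throughput + 5  [with Throughput=-1]  = 7

7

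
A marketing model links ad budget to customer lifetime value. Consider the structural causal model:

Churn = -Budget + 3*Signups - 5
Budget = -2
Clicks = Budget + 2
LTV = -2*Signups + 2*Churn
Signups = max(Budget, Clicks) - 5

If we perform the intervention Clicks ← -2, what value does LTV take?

do(Clicks=-2) replaces the equation Clicks = Budget + 2 with the constant Clicks = -2.
Signups = max(Budget, Clicks) - 5  [with Budget=-2, Clicks=-2]  = -7
Churn = -Budget + 3*Signups - 5  [with Budget=-2, Signups=-7]  = -24
LTV = -2*Signups + 2*Churn  [with Signups=-7, Churn=-24]  = -34

-34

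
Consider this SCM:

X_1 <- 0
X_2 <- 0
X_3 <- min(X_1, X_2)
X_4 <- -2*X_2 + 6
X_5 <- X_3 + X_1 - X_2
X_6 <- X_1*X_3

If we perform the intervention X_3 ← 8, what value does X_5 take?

8

do(X_3=8) replaces the equation X_3 <- min(X_1, X_2) with the constant X_3 = 8.
X_5 = X_3 + X_1 - X_2  [with X_3=8, X_1=0, X_2=0]  = 8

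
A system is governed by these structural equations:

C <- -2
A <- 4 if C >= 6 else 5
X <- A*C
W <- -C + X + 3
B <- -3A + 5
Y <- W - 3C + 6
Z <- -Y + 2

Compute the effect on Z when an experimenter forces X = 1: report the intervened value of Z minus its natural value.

-11

The intervention breaks the incoming arrows to X: X <- A*C no longer applies, and X = 1.
W = -C + X + 3  [with C=-2, X=1]  = 6
Y = W - 3C + 6  [with W=6, C=-2]  = 18
Z = -Y + 2  [with Y=18]  = -16
Without intervention: A = 4 if C >= 6 else 5  [with C=-2]  = 5; X = A*C  [with A=5, C=-2]  = -10; W = -C + X + 3  [with C=-2, X=-10]  = -5; Y = W - 3C + 6  [with W=-5, C=-2]  = 7; Z = -Y + 2  [with Y=7]  = -5.
Change = -16 − (-5) = -11.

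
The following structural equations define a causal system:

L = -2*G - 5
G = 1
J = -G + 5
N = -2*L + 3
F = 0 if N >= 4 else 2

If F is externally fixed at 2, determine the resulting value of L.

The intervention breaks the incoming arrows to F: F = 0 if N >= 4 else 2 no longer applies, and F = 2.
Since L is not a descendant of the intervened variable, it is unaffected.
L = -2*G - 5  [with G=1]  = -7

-7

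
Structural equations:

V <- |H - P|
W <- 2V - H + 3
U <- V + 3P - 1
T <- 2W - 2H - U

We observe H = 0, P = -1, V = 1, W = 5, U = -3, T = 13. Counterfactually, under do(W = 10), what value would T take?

23

Under do(W=10), the mechanism W <- 2V - H + 3 is discarded; W is fixed at 10.
V = |H - P|  [with H=0, P=-1]  = 1
U = V + 3P - 1  [with V=1, P=-1]  = -3
T = 2W - 2H - U  [with W=10, H=0, U=-3]  = 23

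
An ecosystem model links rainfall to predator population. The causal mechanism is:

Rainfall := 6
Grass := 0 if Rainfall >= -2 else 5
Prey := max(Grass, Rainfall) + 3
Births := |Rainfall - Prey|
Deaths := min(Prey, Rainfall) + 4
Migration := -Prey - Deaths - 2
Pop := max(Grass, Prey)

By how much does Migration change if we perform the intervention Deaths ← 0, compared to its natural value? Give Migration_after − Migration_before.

The intervention breaks the incoming arrows to Deaths: Deaths := min(Prey, Rainfall) + 4 no longer applies, and Deaths = 0.
Grass = 0 if Rainfall >= -2 else 5  [with Rainfall=6]  = 0
Prey = max(Grass, Rainfall) + 3  [with Grass=0, Rainfall=6]  = 9
Migration = -Prey - Deaths - 2  [with Prey=9, Deaths=0]  = -11
Without intervention: Grass = 0 if Rainfall >= -2 else 5  [with Rainfall=6]  = 0; Prey = max(Grass, Rainfall) + 3  [with Grass=0, Rainfall=6]  = 9; Deaths = min(Prey, Rainfall) + 4  [with Prey=9, Rainfall=6]  = 10; Migration = -Prey - Deaths - 2  [with Prey=9, Deaths=10]  = -21.
Change = -11 − (-21) = 10.

10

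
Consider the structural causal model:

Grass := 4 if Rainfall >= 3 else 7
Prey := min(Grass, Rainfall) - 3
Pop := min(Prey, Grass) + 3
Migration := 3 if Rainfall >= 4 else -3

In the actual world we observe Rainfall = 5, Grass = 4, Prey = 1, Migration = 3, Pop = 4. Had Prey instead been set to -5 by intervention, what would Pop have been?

-2

do(Prey=-5) replaces the equation Prey := min(Grass, Rainfall) - 3 with the constant Prey = -5.
Grass = 4 if Rainfall >= 3 else 7  [with Rainfall=5]  = 4
Pop = min(Prey, Grass) + 3  [with Prey=-5, Grass=4]  = -2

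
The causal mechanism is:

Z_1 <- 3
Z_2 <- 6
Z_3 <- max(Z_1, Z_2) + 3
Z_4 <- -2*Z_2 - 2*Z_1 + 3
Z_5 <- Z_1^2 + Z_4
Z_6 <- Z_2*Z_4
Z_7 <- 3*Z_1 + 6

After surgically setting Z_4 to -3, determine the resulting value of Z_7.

The intervention breaks the incoming arrows to Z_4: Z_4 <- -2*Z_2 - 2*Z_1 + 3 no longer applies, and Z_4 = -3.
No directed path runs from Z_4 to Z_7, so Z_7 keeps its natural value.
Z_7 = 3*Z_1 + 6  [with Z_1=3]  = 15

15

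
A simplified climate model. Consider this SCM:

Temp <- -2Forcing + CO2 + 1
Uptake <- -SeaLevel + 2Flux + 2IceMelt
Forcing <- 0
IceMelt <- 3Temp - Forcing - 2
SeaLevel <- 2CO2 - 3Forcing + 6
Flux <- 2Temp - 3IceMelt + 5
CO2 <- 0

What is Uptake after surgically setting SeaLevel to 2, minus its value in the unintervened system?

Under do(SeaLevel=2), the mechanism SeaLevel <- 2CO2 - 3Forcing + 6 is discarded; SeaLevel is fixed at 2.
Temp = -2Forcing + CO2 + 1  [with Forcing=0, CO2=0]  = 1
IceMelt = 3Temp - Forcing - 2  [with Temp=1, Forcing=0]  = 1
Flux = 2Temp - 3IceMelt + 5  [with Temp=1, IceMelt=1]  = 4
Uptake = -SeaLevel + 2Flux + 2IceMelt  [with SeaLevel=2, Flux=4, IceMelt=1]  = 8
Without intervention: Temp = -2Forcing + CO2 + 1  [with Forcing=0, CO2=0]  = 1; IceMelt = 3Temp - Forcing - 2  [with Temp=1, Forcing=0]  = 1; SeaLevel = 2CO2 - 3Forcing + 6  [with CO2=0, Forcing=0]  = 6; Flux = 2Temp - 3IceMelt + 5  [with Temp=1, IceMelt=1]  = 4; Uptake = -SeaLevel + 2Flux + 2IceMelt  [with SeaLevel=6, Flux=4, IceMelt=1]  = 4.
Change = 8 − 4 = 4.

4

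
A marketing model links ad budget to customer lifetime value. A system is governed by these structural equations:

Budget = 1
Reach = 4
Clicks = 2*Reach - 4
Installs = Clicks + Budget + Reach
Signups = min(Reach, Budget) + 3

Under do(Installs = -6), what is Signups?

4

Intervening sets Installs = -6 and removes its equation (Installs = Clicks + Budget + Reach).
No directed path runs from Installs to Signups, so Signups keeps its natural value.
Signups = min(Reach, Budget) + 3  [with Reach=4, Budget=1]  = 4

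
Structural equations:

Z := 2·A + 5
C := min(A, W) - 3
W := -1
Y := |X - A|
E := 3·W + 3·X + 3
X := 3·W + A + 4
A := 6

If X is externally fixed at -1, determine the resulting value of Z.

17

do(X=-1) replaces the equation X := 3·W + A + 4 with the constant X = -1.
Z is not downstream of the intervention, so its value is determined by the original equations.
Z = 2·A + 5  [with A=6]  = 17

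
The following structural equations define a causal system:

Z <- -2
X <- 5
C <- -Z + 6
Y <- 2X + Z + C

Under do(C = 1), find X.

5

Under do(C=1), the mechanism C <- -Z + 6 is discarded; C is fixed at 1.
X is not downstream of the intervention, so its value is determined by the original equations.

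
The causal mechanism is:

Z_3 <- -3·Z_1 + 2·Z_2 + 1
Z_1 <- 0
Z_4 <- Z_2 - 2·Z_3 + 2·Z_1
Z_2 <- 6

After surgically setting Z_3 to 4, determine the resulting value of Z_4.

The intervention breaks the incoming arrows to Z_3: Z_3 <- -3·Z_1 + 2·Z_2 + 1 no longer applies, and Z_3 = 4.
Z_4 = Z_2 - 2·Z_3 + 2·Z_1  [with Z_2=6, Z_3=4, Z_1=0]  = -2

-2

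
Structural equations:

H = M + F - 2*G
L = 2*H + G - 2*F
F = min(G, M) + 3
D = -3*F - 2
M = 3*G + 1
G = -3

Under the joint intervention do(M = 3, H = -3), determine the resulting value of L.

Setting M = 3, H = -3 by intervention discards those variables' equations.
F = min(G, M) + 3  [with G=-3, M=3]  = 0
L = 2*H + G - 2*F  [with H=-3, G=-3, F=0]  = -9

-9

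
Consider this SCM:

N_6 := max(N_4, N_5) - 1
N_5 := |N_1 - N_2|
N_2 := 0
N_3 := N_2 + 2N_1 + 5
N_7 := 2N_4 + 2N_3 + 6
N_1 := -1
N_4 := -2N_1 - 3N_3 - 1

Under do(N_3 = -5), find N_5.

1

do(N_3=-5) replaces the equation N_3 := N_2 + 2N_1 + 5 with the constant N_3 = -5.
N_5 is not downstream of the intervention, so its value is determined by the original equations.
N_5 = |N_1 - N_2|  [with N_1=-1, N_2=0]  = 1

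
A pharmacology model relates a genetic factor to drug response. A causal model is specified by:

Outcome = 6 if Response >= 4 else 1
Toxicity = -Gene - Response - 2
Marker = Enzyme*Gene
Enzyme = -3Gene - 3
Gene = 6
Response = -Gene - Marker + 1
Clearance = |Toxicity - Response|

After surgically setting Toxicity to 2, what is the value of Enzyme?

-21

Under do(Toxicity=2), the mechanism Toxicity = -Gene - Response - 2 is discarded; Toxicity is fixed at 2.
No directed path runs from Toxicity to Enzyme, so Enzyme keeps its natural value.
Enzyme = -3Gene - 3  [with Gene=6]  = -21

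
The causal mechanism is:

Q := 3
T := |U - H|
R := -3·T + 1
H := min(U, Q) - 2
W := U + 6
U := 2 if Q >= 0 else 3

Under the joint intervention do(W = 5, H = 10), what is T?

8

Under do(W = 5, H = 10), each intervened variable's structural equation is replaced by its fixed value.
U = 2 if Q >= 0 else 3  [with Q=3]  = 2
T = |U - H|  [with U=2, H=10]  = 8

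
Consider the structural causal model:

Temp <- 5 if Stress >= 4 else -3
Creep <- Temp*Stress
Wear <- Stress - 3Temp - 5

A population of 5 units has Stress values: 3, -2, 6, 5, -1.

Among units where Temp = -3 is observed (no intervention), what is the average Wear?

E[Wear|Temp=-3] averages over only the 3 units with Temp=-3 (Stress = 3, -2, -1): Wear = 7, 2, 3, mean 4.

4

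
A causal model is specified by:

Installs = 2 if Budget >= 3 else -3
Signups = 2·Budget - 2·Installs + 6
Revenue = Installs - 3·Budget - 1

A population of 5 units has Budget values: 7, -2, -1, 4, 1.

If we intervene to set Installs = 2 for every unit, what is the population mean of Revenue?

-4.4

Under do(Installs=2), Installs's equation is replaced by Installs=2 for every unit. Per-unit Revenue: -20, 7, 4, -11, -2. Mean = -4.4.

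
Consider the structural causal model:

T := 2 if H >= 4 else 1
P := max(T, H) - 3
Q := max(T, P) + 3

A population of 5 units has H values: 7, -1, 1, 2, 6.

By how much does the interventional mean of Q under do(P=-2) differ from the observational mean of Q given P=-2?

0.4

Under do(P=-2), P's equation is replaced by P=-2 for every unit. Per-unit Q: 5, 4, 4, 4, 5. Mean = 4.4.
Conditioning on P=-2 selects the 2 unit(s) with H ∈ {-1, 1}. Their Q values: 4, 4. Mean = 4.
Difference = 4.4 − 4 = 0.4.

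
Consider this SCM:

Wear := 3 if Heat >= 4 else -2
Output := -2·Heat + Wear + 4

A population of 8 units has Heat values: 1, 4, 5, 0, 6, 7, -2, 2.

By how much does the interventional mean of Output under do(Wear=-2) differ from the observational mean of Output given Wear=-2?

do(Wear=-2) breaks Wear's dependence on Heat. With Wear=-2 fixed, Output across the units is 0, -6, -8, 2, -10, -12, 6, -2, mean -3.75.
E[Output|Wear=-2] averages over only the 4 units with Wear=-2 (Heat = 1, 0, -2, 2): Output = 0, 2, 6, -2, mean 1.5.
Difference = -3.75 − 1.5 = -5.25.

-5.25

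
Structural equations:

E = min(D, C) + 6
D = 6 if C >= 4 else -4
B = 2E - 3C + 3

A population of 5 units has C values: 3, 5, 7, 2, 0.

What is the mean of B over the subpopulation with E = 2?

2

E[B|E=2] averages over only the 3 units with E=2 (C = 3, 2, 0): B = -2, 1, 7, mean 2.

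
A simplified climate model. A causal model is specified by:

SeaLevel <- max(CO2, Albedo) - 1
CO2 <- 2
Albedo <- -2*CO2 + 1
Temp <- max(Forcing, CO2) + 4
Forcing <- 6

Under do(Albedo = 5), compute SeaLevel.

4

Intervening sets Albedo = 5 and removes its equation (Albedo <- -2*CO2 + 1).
SeaLevel = max(CO2, Albedo) - 1  [with CO2=2, Albedo=5]  = 4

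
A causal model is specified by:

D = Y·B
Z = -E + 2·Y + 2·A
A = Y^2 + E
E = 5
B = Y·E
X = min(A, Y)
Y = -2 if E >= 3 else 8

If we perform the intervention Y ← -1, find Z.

5

Under do(Y=-1), the mechanism Y = -2 if E >= 3 else 8 is discarded; Y is fixed at -1.
A = Y^2 + E  [with Y=-1, E=5]  = 6
Z = -E + 2·Y + 2·A  [with E=5, Y=-1, A=6]  = 5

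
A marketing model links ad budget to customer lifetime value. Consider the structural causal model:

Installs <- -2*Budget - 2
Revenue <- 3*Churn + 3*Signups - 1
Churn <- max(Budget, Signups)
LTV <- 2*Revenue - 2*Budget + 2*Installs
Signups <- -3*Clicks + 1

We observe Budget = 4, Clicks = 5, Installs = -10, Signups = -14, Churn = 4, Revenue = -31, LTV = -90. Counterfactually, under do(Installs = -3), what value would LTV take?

The intervention breaks the incoming arrows to Installs: Installs <- -2*Budget - 2 no longer applies, and Installs = -3.
Signups = -3*Clicks + 1  [with Clicks=5]  = -14
Churn = max(Budget, Signups)  [with Budget=4, Signups=-14]  = 4
Revenue = 3*Churn + 3*Signups - 1  [with Churn=4, Signups=-14]  = -31
LTV = 2*Revenue - 2*Budget + 2*Installs  [with Revenue=-31, Budget=4, Installs=-3]  = -76

-76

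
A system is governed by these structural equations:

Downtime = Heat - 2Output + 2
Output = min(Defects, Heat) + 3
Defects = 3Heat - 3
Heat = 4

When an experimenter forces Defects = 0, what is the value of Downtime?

Under do(Defects=0), the mechanism Defects = 3Heat - 3 is discarded; Defects is fixed at 0.
Output = min(Defects, Heat) + 3  [with Defects=0, Heat=4]  = 3
Downtime = Heat - 2Output + 2  [with Heat=4, Output=3]  = 0

0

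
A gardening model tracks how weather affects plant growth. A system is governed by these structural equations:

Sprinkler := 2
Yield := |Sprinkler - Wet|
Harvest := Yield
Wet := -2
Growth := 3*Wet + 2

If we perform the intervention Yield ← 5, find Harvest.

5

Intervening sets Yield = 5 and removes its equation (Yield := |Sprinkler - Wet|).
Harvest = Yield  [with Yield=5]  = 5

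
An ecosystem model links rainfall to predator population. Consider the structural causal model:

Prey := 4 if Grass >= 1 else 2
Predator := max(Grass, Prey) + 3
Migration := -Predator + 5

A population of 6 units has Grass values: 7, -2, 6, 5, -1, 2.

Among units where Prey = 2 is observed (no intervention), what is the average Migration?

E[Migration|Prey=2] averages over only the 2 units with Prey=2 (Grass = -2, -1): Migration = 0, 0, mean 0.

0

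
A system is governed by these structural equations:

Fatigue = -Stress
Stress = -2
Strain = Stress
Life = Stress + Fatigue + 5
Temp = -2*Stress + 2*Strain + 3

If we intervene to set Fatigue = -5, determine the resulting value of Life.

Intervening sets Fatigue = -5 and removes its equation (Fatigue = -Stress).
Life = Stress + Fatigue + 5  [with Stress=-2, Fatigue=-5]  = -2

-2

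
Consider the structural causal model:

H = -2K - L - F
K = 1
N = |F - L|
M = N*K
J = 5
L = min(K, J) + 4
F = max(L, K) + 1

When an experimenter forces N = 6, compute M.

6

Under do(N=6), the mechanism N = |F - L| is discarded; N is fixed at 6.
M = N*K  [with N=6, K=1]  = 6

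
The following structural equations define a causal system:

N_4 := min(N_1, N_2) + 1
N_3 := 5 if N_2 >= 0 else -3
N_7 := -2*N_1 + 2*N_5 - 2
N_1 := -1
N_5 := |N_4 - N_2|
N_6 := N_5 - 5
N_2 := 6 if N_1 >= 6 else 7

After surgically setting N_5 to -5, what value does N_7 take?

Under do(N_5=-5), the mechanism N_5 := |N_4 - N_2| is discarded; N_5 is fixed at -5.
N_7 = -2*N_1 + 2*N_5 - 2  [with N_1=-1, N_5=-5]  = -10

-10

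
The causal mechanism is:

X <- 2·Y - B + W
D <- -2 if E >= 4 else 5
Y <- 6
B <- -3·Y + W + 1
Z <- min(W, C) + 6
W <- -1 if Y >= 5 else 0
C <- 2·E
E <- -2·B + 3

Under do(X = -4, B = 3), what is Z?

0

The joint intervention fixes X = -4, B = 3, removing each variable's own equation.
W = -1 if Y >= 5 else 0  [with Y=6]  = -1
E = -2·B + 3  [with B=3]  = -3
C = 2·E  [with E=-3]  = -6
Z = min(W, C) + 6  [with W=-1, C=-6]  = 0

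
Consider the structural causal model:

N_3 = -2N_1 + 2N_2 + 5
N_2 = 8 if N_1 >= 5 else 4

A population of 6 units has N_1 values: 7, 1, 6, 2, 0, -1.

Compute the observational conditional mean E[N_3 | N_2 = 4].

E[N_3|N_2=4] averages over only the 4 units with N_2=4 (N_1 = 1, 2, 0, -1): N_3 = 11, 9, 13, 15, mean 12.

12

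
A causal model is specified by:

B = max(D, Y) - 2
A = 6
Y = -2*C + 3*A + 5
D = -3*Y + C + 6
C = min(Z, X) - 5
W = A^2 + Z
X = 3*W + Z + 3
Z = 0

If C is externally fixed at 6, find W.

do(C=6) replaces the equation C = min(Z, X) - 5 with the constant C = 6.
W is not downstream of the intervention, so its value is determined by the original equations.
W = A^2 + Z  [with A=6, Z=0]  = 36

36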